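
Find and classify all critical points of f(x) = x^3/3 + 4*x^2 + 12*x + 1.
f'(x) = x^2 + 8*x + 12

Solve f'(x) = 0:
  Factor: x^2 + 8*x + 12 = (x + 2)*(x + 6) = 0.
  ⇒ x = -6, -2

f''(x) = 2*x + 8
Second-derivative test at each critical point:
  f''(-6) = -4 < 0 → local maximum
  f''(-2) = 4 > 0 → local minimum

Critical points: x = -6 (local maximum); x = -2 (local minimum)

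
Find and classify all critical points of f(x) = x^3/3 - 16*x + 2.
f'(x) = x^2 - 16

Solve f'(x) = 0:
  Factor: x^2 - 16 = (x - 4)*(x + 4) = 0.
  ⇒ x = -4, 4

f''(x) = 2*x
Second-derivative test at each critical point:
  f''(-4) = -8 < 0 → local maximum
  f''(4) = 8 > 0 → local minimum

Critical points: x = -4 (local maximum); x = 4 (local minimum)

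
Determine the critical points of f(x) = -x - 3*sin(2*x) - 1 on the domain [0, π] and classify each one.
f'(x) = 12*sin(x)^2 - 7

Solve f'(x) = 0 on [0, π]:
  f'(x) = 0 ⇔ cos(2*x) = -1/6, i.e. 2*x = ±arccos(-1/6) + 2nπ; keep the solutions lying in [0, π].
  ⇒ x = acos(-1/6)/2 ≈ 0.8691, pi - acos(-1/6)/2 ≈ 2.2725

f''(x) = 12*sin(2*x)
Second-derivative test at each critical point:
  f''(0.8691) = 11.8322 > 0 → local minimum
  f''(2.2725) = -11.8322 < 0 → local maximum

Critical points: x = acos(-1/6)/2 ≈ 0.8691 (local minimum); x = pi - acos(-1/6)/2 ≈ 2.2725 (local maximum)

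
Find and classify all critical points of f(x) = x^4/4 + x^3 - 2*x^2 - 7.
f'(x) = x*(x^2 + 3*x - 4)

Solve f'(x) = 0:
  Factor: x^3 + 3*x^2 - 4*x = x*(x - 1)*(x + 4) = 0.
  ⇒ x = -4, 0, 1

f''(x) = 3*x^2 + 6*x - 4
Second-derivative test at each critical point:
  f''(-4) = 20 > 0 → local minimum
  f''(0) = -4 < 0 → local maximum
  f''(1) = 5 > 0 → local minimum

Critical points: x = -4 (local minimum); x = 0 (local maximum); x = 1 (local minimum)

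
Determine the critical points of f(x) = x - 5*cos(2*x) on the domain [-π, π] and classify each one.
f'(x) = 10*sin(2*x) + 1

Solve f'(x) = 0 on [-π, π]:
  f'(x) = 0 ⇔ sin(2*x) = -1/10, i.e. 2*x = arcsin(-1/10) + 2nπ or 2*x = π − arcsin(-1/10) + 2nπ; keep the solutions lying in [-π, π].
  ⇒ x = -pi/2 + asin(1/10)/2 ≈ -1.5207, -asin(1/10)/2 ≈ -0.0501, asin(1/10)/2 + pi/2 ≈ 1.6209, pi - asin(1/10)/2 ≈ 3.0915

f''(x) = 20*cos(2*x)
Second-derivative test at each critical point:
  f''(-1.5207) = -19.8997 < 0 → local maximum
  f''(-0.0501) = 19.8997 > 0 → local minimum
  f''(1.6209) = -19.8997 < 0 → local maximum
  f''(3.0915) = 19.8997 > 0 → local minimum

Critical points: x = -pi/2 + asin(1/10)/2 ≈ -1.5207 (local maximum); x = -asin(1/10)/2 ≈ -0.0501 (local minimum); x = asin(1/10)/2 + pi/2 ≈ 1.6209 (local maximum); x = pi - asin(1/10)/2 ≈ 3.0915 (local minimum)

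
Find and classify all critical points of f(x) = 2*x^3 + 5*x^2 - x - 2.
f'(x) = 6*x^2 + 10*x - 1

Solve f'(x) = 0:
  6*x^2 + 10*x - 1 = 0 has no rational roots; quadratic formula: x = (-10 ± √124)/12.
  ⇒ x = -sqrt(31)/6 - 5/6 ≈ -1.7613, -5/6 + sqrt(31)/6 ≈ 0.0946

f''(x) = 12*x + 10
Second-derivative test at each critical point:
  f''(-1.7613) = -11.1355 < 0 → local maximum
  f''(0.0946) = 11.1355 > 0 → local minimum

Critical points: x = -sqrt(31)/6 - 5/6 ≈ -1.7613 (local maximum); x = -5/6 + sqrt(31)/6 ≈ 0.0946 (local minimum)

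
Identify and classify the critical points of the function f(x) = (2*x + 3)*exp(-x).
f'(x) = (-2*x - 1)*exp(-x)

Solve f'(x) = 0:
  f'(x) = (-2*x - 1)·exp(-x) and exp(-x) > 0 for every x, so f'(x) = 0 ⇔ -2*x - 1 = 0.
  -2*x - 1 = 0.
  ⇒ x = -1/2

f''(x) = (2*x - 1)*exp(-x)
Second-derivative test at each critical point:
  f''(-1/2) = -3.2974 < 0 → local maximum

Critical points: x = -1/2 (local maximum)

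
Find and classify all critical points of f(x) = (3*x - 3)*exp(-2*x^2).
f'(x) = 3*(-4*x*(x - 1) + 1)*exp(-2*x^2)

Solve f'(x) = 0:
  f'(x) = (-12*x^2 + 12*x + 3)·exp(-2*x^2) and exp(-2*x^2) > 0 for every x, so f'(x) = 0 ⇔ -12*x^2 + 12*x + 3 = 0.
  Factor: -12*x^2 + 12*x + 3 = -3*(4*x^2 - 4*x - 1); 4*x^2 - 4*x - 1 = 0 has no rational roots; quadratic formula: x = (4 ± √32)/8.
  ⇒ x = 1/2 - sqrt(2)/2 ≈ -0.2071, 1/2 + sqrt(2)/2 ≈ 1.2071

f''(x) = 12*(4*x^2*(x - 1) - 3*x + 1)*exp(-2*x^2)
Second-derivative test at each critical point:
  f''(-0.2071) = 15.5754 > 0 → local minimum
  f''(1.2071) = -0.9206 < 0 → local maximum

Critical points: x = 1/2 - sqrt(2)/2 ≈ -0.2071 (local minimum); x = 1/2 + sqrt(2)/2 ≈ 1.2071 (local maximum)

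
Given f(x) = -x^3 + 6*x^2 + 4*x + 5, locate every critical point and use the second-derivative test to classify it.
f'(x) = -3*x^2 + 12*x + 4

Solve f'(x) = 0:
  3*x^2 - 12*x - 4 = 0 has no rational roots; quadratic formula: x = (12 ± √192)/6.
  ⇒ x = 2 - 4*sqrt(3)/3 ≈ -0.3094, 2 + 4*sqrt(3)/3 ≈ 4.3094

f''(x) = 12 - 6*x
Second-derivative test at each critical point:
  f''(-0.3094) = 13.8564 > 0 → local minimum
  f''(4.3094) = -13.8564 < 0 → local maximum

Critical points: x = 2 - 4*sqrt(3)/3 ≈ -0.3094 (local minimum); x = 2 + 4*sqrt(3)/3 ≈ 4.3094 (local maximum)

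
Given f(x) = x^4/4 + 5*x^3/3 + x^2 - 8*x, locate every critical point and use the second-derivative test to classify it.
f'(x) = x^3 + 5*x^2 + 2*x - 8

Solve f'(x) = 0:
  Factor: x^3 + 5*x^2 + 2*x - 8 = (x - 1)*(x + 2)*(x + 4) = 0.
  ⇒ x = -4, -2, 1

f''(x) = 3*x^2 + 10*x + 2
Second-derivative test at each critical point:
  f''(-4) = 10 > 0 → local minimum
  f''(-2) = -6 < 0 → local maximum
  f''(1) = 15 > 0 → local minimum

Critical points: x = -4 (local minimum); x = -2 (local maximum); x = 1 (local minimum)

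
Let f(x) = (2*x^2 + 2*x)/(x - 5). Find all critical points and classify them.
f'(x) = 2*(x^2 - 10*x - 5)/(x^2 - 10*x + 25)

Solve f'(x) = 0:
  f'(x) = 2*(x^2 - 10*x - 5)/(x - 5)^2; the denominator is positive wherever f is defined, so f'(x) = 0 ⇔ 2*x^2 - 20*x - 10 = 0.
  Factor: 2*x^2 - 20*x - 10 = 2*(x^2 - 10*x - 5); x^2 - 10*x - 5 = 0 has no rational roots; quadratic formula: x = (10 ± √120)/2.
  ⇒ x = 5 - sqrt(30) ≈ -0.4772, 5 + sqrt(30) ≈ 10.4772

f''(x) = 120/(x^3 - 15*x^2 + 75*x - 125)
Second-derivative test at each critical point:
  f''(-0.4772) = -0.7303 < 0 → local maximum
  f''(10.4772) = 0.7303 > 0 → local minimum

Critical points: x = 5 - sqrt(30) ≈ -0.4772 (local maximum); x = 5 + sqrt(30) ≈ 10.4772 (local minimum)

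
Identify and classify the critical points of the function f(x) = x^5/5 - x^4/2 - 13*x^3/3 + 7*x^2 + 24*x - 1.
f'(x) = x^4 - 2*x^3 - 13*x^2 + 14*x + 24

Solve f'(x) = 0:
  Factor: x^4 - 2*x^3 - 13*x^2 + 14*x + 24 = (x - 4)*(x - 2)*(x + 1)*(x + 3) = 0.
  ⇒ x = -3, -1, 2, 4

f''(x) = 4*x^3 - 6*x^2 - 26*x + 14
Second-derivative test at each critical point:
  f''(-3) = -70 < 0 → local maximum
  f''(-1) = 30 > 0 → local minimum
  f''(2) = -30 < 0 → local maximum
  f''(4) = 70 > 0 → local minimum

Critical points: x = -3 (local maximum); x = -1 (local minimum); x = 2 (local maximum); x = 4 (local minimum)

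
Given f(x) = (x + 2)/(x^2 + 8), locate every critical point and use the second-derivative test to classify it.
f'(x) = (x^2 - 2*x*(x + 2) + 8)/(x^2 + 8)^2

Solve f'(x) = 0:
  f'(x) = -(x^2 + 4*x - 8)/(x^2 + 8)^2; the denominator is positive wherever f is defined, so f'(x) = 0 ⇔ -x^2 - 4*x + 8 = 0.
  x^2 + 4*x - 8 = 0 has no rational roots; quadratic formula: x = (-4 ± √48)/2.
  ⇒ x = -2*sqrt(3) - 2 ≈ -5.4641, -2 + 2*sqrt(3) ≈ 1.4641

f''(x) = 2*(4*x^2*(x + 2) - (3*x + 2)*(x^2 + 8))/(x^2 + 8)^3
Second-derivative test at each critical point:
  f''(-5.4641) = 0.0048 > 0 → local minimum
  f''(1.4641) = -0.0673 < 0 → local maximum

Critical points: x = -2*sqrt(3) - 2 ≈ -5.4641 (local minimum); x = -2 + 2*sqrt(3) ≈ 1.4641 (local maximum)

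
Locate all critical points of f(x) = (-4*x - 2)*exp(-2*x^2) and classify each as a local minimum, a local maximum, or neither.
f'(x) = 4*(2*x*(2*x + 1) - 1)*exp(-2*x^2)

Solve f'(x) = 0:
  f'(x) = (16*x^2 + 8*x - 4)·exp(-2*x^2) and exp(-2*x^2) > 0 for every x, so f'(x) = 0 ⇔ 16*x^2 + 8*x - 4 = 0.
  Factor: 16*x^2 + 8*x - 4 = 4*(4*x^2 + 2*x - 1); 4*x^2 + 2*x - 1 = 0 has no rational roots; quadratic formula: x = (-2 ± √20)/8.
  ⇒ x = -sqrt(5)/4 - 1/4 ≈ -0.8090, -1/4 + sqrt(5)/4 ≈ 0.3090

f''(x) = 8*(-8*x^3 - 4*x^2 + 6*x + 1)*exp(-2*x^2)
Second-derivative test at each critical point:
  f''(-0.8090) = -4.8314 < 0 → local maximum
  f''(0.3090) = 14.7786 > 0 → local minimum

Critical points: x = -sqrt(5)/4 - 1/4 ≈ -0.8090 (local maximum); x = -1/4 + sqrt(5)/4 ≈ 0.3090 (local minimum)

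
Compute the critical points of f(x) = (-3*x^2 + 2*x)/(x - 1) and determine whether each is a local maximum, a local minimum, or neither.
f'(x) = (-3*x^2 + 6*x - 2)/(x^2 - 2*x + 1)

Solve f'(x) = 0:
  f'(x) = -(3*x^2 - 6*x + 2)/(x - 1)^2; the denominator is positive wherever f is defined, so f'(x) = 0 ⇔ -3*x^2 + 6*x - 2 = 0.
  3*x^2 - 6*x + 2 = 0 has no rational roots; quadratic formula: x = (6 ± √12)/6.
  ⇒ x = 1 - sqrt(3)/3 ≈ 0.4226, sqrt(3)/3 + 1 ≈ 1.5774

f''(x) = -2/(x^3 - 3*x^2 + 3*x - 1)
Second-derivative test at each critical point:
  f''(0.4226) = 10.3923 > 0 → local minimum
  f''(1.5774) = -10.3923 < 0 → local maximum

Critical points: x = 1 - sqrt(3)/3 ≈ 0.4226 (local minimum); x = sqrt(3)/3 + 1 ≈ 1.5774 (local maximum)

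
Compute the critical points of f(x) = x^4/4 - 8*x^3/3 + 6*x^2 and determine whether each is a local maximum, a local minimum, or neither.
f'(x) = x*(x^2 - 8*x + 12)

Solve f'(x) = 0:
  Factor: x^3 - 8*x^2 + 12*x = x*(x - 6)*(x - 2) = 0.
  ⇒ x = 0, 2, 6

f''(x) = 3*x^2 - 16*x + 12
Second-derivative test at each critical point:
  f''(0) = 12 > 0 → local minimum
  f''(2) = -8 < 0 → local maximum
  f''(6) = 24 > 0 → local minimum

Critical points: x = 0 (local minimum); x = 2 (local maximum); x = 6 (local minimum)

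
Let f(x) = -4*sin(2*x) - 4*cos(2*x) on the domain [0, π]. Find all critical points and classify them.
f'(x) = -8*sqrt(2)*cos(2*x + pi/4)

Solve f'(x) = 0 on [0, π]:
  f'(x) = 0 ⇔ -4*cos(2*x) = -4*sin(2*x) ⇔ tan(2*x) = 1, i.e. 2*x = arctan(1) + nπ; keep the solutions lying in [0, π].
  ⇒ x = pi/8 ≈ 0.3927, 5*pi/8 ≈ 1.9635

f''(x) = 16*sqrt(2)*sin(2*x + pi/4)
Second-derivative test at each critical point:
  f''(0.3927) = 22.6274 > 0 → local minimum
  f''(1.9635) = -22.6274 < 0 → local maximum

Critical points: x = pi/8 ≈ 0.3927 (local minimum); x = 5*pi/8 ≈ 1.9635 (local maximum)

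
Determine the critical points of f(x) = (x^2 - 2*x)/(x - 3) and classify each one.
f'(x) = (x^2 - 6*x + 6)/(x^2 - 6*x + 9)

Solve f'(x) = 0:
  f'(x) = (x^2 - 6*x + 6)/(x - 3)^2; the denominator is positive wherever f is defined, so f'(x) = 0 ⇔ x^2 - 6*x + 6 = 0.
  x^2 - 6*x + 6 = 0 has no rational roots; quadratic formula: x = (6 ± √12)/2.
  ⇒ x = 3 - sqrt(3) ≈ 1.2679, sqrt(3) + 3 ≈ 4.7321

f''(x) = 6/(x^3 - 9*x^2 + 27*x - 27)
Second-derivative test at each critical point:
  f''(1.2679) = -1.1547 < 0 → local maximum
  f''(4.7321) = 1.1547 > 0 → local minimum

Critical points: x = 3 - sqrt(3) ≈ 1.2679 (local maximum); x = sqrt(3) + 3 ≈ 4.7321 (local minimum)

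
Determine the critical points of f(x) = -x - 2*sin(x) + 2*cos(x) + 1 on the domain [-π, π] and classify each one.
f'(x) = -2*sqrt(2)*sin(x + pi/4) - 1

Solve f'(x) = 0 on [-π, π]:
  f'(x) = 0 ⇔ -2*sin(x) - 2*cos(x) = 1. Write the left side as R·cos(x + φ) with R = √((-2)² + 2²) = 2*sqrt(2), cos φ = -sqrt(2)/2, sin φ = sqrt(2)/2; then cos(x + φ) = sqrt(2)/4. Solve for x and keep the solutions lying in [-π, π].
  ⇒ x = atan((-sqrt(7) - 1)/(-1 + sqrt(7))) ≈ -1.1468, atan((-1 + sqrt(7))/(-sqrt(7) - 1)) + pi ≈ 2.7176

f''(x) = -2*sqrt(2)*cos(x + pi/4)
Second-derivative test at each critical point:
  f''(-1.1468) = -2.6458 < 0 → local maximum
  f''(2.7176) = 2.6458 > 0 → local minimum

Critical points: x = atan((-sqrt(7) - 1)/(-1 + sqrt(7))) ≈ -1.1468 (local maximum); x = atan((-1 + sqrt(7))/(-sqrt(7) - 1)) + pi ≈ 2.7176 (local minimum)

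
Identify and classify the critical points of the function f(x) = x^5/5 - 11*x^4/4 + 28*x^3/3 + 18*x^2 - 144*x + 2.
f'(x) = x^4 - 11*x^3 + 28*x^2 + 36*x - 144

Solve f'(x) = 0:
  Factor: x^4 - 11*x^3 + 28*x^2 + 36*x - 144 = (x - 6)*(x - 4)*(x - 3)*(x + 2) = 0.
  ⇒ x = -2, 3, 4, 6

f''(x) = 4*x^3 - 33*x^2 + 56*x + 36
Second-derivative test at each critical point:
  f''(-2) = -240 < 0 → local maximum
  f''(3) = 15 > 0 → local minimum
  f''(4) = -12 < 0 → local maximum
  f''(6) = 48 > 0 → local minimum

Critical points: x = -2 (local maximum); x = 3 (local minimum); x = 4 (local maximum); x = 6 (local minimum)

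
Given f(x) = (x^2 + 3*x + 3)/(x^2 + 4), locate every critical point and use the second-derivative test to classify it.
f'(x) = (-3*x^2 + 2*x + 12)/(x^4 + 8*x^2 + 16)

Solve f'(x) = 0:
  f'(x) = -(3*x^2 - 2*x - 12)/(x^2 + 4)^2; the denominator is positive wherever f is defined, so f'(x) = 0 ⇔ -3*x^2 + 2*x + 12 = 0.
  3*x^2 - 2*x - 12 = 0 has no rational roots; quadratic formula: x = (2 ± √148)/6.
  ⇒ x = 1/3 - sqrt(37)/3 ≈ -1.6943, 1/3 + sqrt(37)/3 ≈ 2.3609

f''(x) = 2*(3*x^3 - 3*x^2 - 36*x + 4)/(x^6 + 12*x^4 + 48*x^2 + 64)
Second-derivative test at each critical point:
  f''(-1.6943) = 0.2577 > 0 → local minimum
  f''(2.3609) = -0.1327 < 0 → local maximum

Critical points: x = 1/3 - sqrt(37)/3 ≈ -1.6943 (local minimum); x = 1/3 + sqrt(37)/3 ≈ 2.3609 (local maximum)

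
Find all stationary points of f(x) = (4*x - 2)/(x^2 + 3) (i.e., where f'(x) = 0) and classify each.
f'(x) = 4*(-x^2 + x + 3)/(x^4 + 6*x^2 + 9)

Solve f'(x) = 0:
  f'(x) = -4*(x^2 - x - 3)/(x^2 + 3)^2; the denominator is positive wherever f is defined, so f'(x) = 0 ⇔ -4*x^2 + 4*x + 12 = 0.
  Factor: -4*x^2 + 4*x + 12 = -4*(x^2 - x - 3); x^2 - x - 3 = 0 has no rational roots; quadratic formula: x = (1 ± √13)/2.
  ⇒ x = 1/2 - sqrt(13)/2 ≈ -1.3028, 1/2 + sqrt(13)/2 ≈ 2.3028

f''(x) = 4*(4*x^2*(2*x - 1) + (1 - 6*x)*(x^2 + 3))/(x^2 + 3)^3
Second-derivative test at each critical point:
  f''(-1.3028) = 0.6537 > 0 → local minimum
  f''(2.3028) = -0.2092 < 0 → local maximum

Critical points: x = 1/2 - sqrt(13)/2 ≈ -1.3028 (local minimum); x = 1/2 + sqrt(13)/2 ≈ 2.3028 (local maximum)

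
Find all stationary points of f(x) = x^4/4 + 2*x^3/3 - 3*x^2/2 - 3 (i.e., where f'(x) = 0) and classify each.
f'(x) = x*(x^2 + 2*x - 3)

Solve f'(x) = 0:
  Factor: x^3 + 2*x^2 - 3*x = x*(x - 1)*(x + 3) = 0.
  ⇒ x = -3, 0, 1

f''(x) = 3*x^2 + 4*x - 3
Second-derivative test at each critical point:
  f''(-3) = 12 > 0 → local minimum
  f''(0) = -3 < 0 → local maximum
  f''(1) = 4 > 0 → local minimum

Critical points: x = -3 (local minimum); x = 0 (local maximum); x = 1 (local minimum)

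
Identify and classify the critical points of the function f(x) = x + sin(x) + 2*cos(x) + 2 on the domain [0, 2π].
f'(x) = -2*sin(x) + cos(x) + 1

Solve f'(x) = 0 on [0, 2π]:
  f'(x) = 0 ⇔ -2*sin(x) + cos(x) = -1. Write the left side as R·cos(x + φ) with R = √(1² + 2²) = sqrt(5), cos φ = sqrt(5)/5, sin φ = 2*sqrt(5)/5; then cos(x + φ) = -sqrt(5)/5. Solve for x and keep the solutions lying in [0, 2π].
  ⇒ x = atan(4/3) ≈ 0.9273, pi ≈ 3.1416

f''(x) = -sin(x) - 2*cos(x)
Second-derivative test at each critical point:
  f''(0.9273) = -2 < 0 → local maximum
  f''(3.1416) = 2 > 0 → local minimum

Critical points: x = atan(4/3) ≈ 0.9273 (local maximum); x = pi ≈ 3.1416 (local minimum)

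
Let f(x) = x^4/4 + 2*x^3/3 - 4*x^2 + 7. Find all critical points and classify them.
f'(x) = x*(x^2 + 2*x - 8)

Solve f'(x) = 0:
  Factor: x^3 + 2*x^2 - 8*x = x*(x - 2)*(x + 4) = 0.
  ⇒ x = -4, 0, 2

f''(x) = 3*x^2 + 4*x - 8
Second-derivative test at each critical point:
  f''(-4) = 24 > 0 → local minimum
  f''(0) = -8 < 0 → local maximum
  f''(2) = 12 > 0 → local minimum

Critical points: x = -4 (local minimum); x = 0 (local maximum); x = 2 (local minimum)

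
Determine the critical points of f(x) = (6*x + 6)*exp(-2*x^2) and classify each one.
f'(x) = 6*(-4*x*(x + 1) + 1)*exp(-2*x^2)

Solve f'(x) = 0:
  f'(x) = (-24*x^2 - 24*x + 6)·exp(-2*x^2) and exp(-2*x^2) > 0 for every x, so f'(x) = 0 ⇔ -24*x^2 - 24*x + 6 = 0.
  Factor: -24*x^2 - 24*x + 6 = -6*(4*x^2 + 4*x - 1); 4*x^2 + 4*x - 1 = 0 has no rational roots; quadratic formula: x = (-4 ± √32)/8.
  ⇒ x = -sqrt(2)/2 - 1/2 ≈ -1.2071, -1/2 + sqrt(2)/2 ≈ 0.2071

f''(x) = 24*(4*x^2*(x + 1) - 3*x - 1)*exp(-2*x^2)
Second-derivative test at each critical point:
  f''(-1.2071) = 1.8412 > 0 → local minimum
  f''(0.2071) = -31.1508 < 0 → local maximum

Critical points: x = -sqrt(2)/2 - 1/2 ≈ -1.2071 (local minimum); x = -1/2 + sqrt(2)/2 ≈ 0.2071 (local maximum)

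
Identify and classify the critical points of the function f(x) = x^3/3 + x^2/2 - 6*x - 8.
f'(x) = x^2 + x - 6

Solve f'(x) = 0:
  Factor: x^2 + x - 6 = (x - 2)*(x + 3) = 0.
  ⇒ x = -3, 2

f''(x) = 2*x + 1
Second-derivative test at each critical point:
  f''(-3) = -5 < 0 → local maximum
  f''(2) = 5 > 0 → local minimum

Critical points: x = -3 (local maximum); x = 2 (local minimum)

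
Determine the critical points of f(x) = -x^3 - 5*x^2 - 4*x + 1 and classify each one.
f'(x) = -3*x^2 - 10*x - 4

Solve f'(x) = 0:
  3*x^2 + 10*x + 4 = 0 has no rational roots; quadratic formula: x = (-10 ± √52)/6.
  ⇒ x = -5/3 - sqrt(13)/3 ≈ -2.8685, -5/3 + sqrt(13)/3 ≈ -0.4648

f''(x) = -6*x - 10
Second-derivative test at each critical point:
  f''(-2.8685) = 7.2111 > 0 → local minimum
  f''(-0.4648) = -7.2111 < 0 → local maximum

Critical points: x = -5/3 - sqrt(13)/3 ≈ -2.8685 (local minimum); x = -5/3 + sqrt(13)/3 ≈ -0.4648 (local maximum)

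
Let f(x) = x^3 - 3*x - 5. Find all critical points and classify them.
f'(x) = 3*x^2 - 3

Solve f'(x) = 0:
  Factor: 3*x^2 - 3 = 3*(x - 1)*(x + 1) = 0.
  ⇒ x = -1, 1

f''(x) = 6*x
Second-derivative test at each critical point:
  f''(-1) = -6 < 0 → local maximum
  f''(1) = 6 > 0 → local minimum

Critical points: x = -1 (local maximum); x = 1 (local minimum)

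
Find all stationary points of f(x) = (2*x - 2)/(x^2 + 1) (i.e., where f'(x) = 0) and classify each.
f'(x) = 2*(x^2 - 2*x*(x - 1) + 1)/(x^2 + 1)^2

Solve f'(x) = 0:
  f'(x) = -2*(x^2 - 2*x - 1)/(x^2 + 1)^2; the denominator is positive wherever f is defined, so f'(x) = 0 ⇔ -2*x^2 + 4*x + 2 = 0.
  Factor: -2*x^2 + 4*x + 2 = -2*(x^2 - 2*x - 1); x^2 - 2*x - 1 = 0 has no rational roots; quadratic formula: x = (2 ± √8)/2.
  ⇒ x = 1 - sqrt(2) ≈ -0.4142, 1 + sqrt(2) ≈ 2.4142

f''(x) = 4*(4*x^2*(x - 1) + (1 - 3*x)*(x^2 + 1))/(x^2 + 1)^3
Second-derivative test at each critical point:
  f''(-0.4142) = 4.1213 > 0 → local minimum
  f''(2.4142) = -0.1213 < 0 → local maximum

Critical points: x = 1 - sqrt(2) ≈ -0.4142 (local minimum); x = 1 + sqrt(2) ≈ 2.4142 (local maximum)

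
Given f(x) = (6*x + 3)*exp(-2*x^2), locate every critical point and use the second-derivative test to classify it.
f'(x) = 6*(-2*x*(2*x + 1) + 1)*exp(-2*x^2)

Solve f'(x) = 0:
  f'(x) = (-24*x^2 - 12*x + 6)·exp(-2*x^2) and exp(-2*x^2) > 0 for every x, so f'(x) = 0 ⇔ -24*x^2 - 12*x + 6 = 0.
  Factor: -24*x^2 - 12*x + 6 = -6*(4*x^2 + 2*x - 1); 4*x^2 + 2*x - 1 = 0 has no rational roots; quadratic formula: x = (-2 ± √20)/8.
  ⇒ x = -sqrt(5)/4 - 1/4 ≈ -0.8090, -1/4 + sqrt(5)/4 ≈ 0.3090

f''(x) = 12*(4*x^2*(2*x + 1) - 6*x - 1)*exp(-2*x^2)
Second-derivative test at each critical point:
  f''(-0.8090) = 7.2472 > 0 → local minimum
  f''(0.3090) = -22.1678 < 0 → local maximum

Critical points: x = -sqrt(5)/4 - 1/4 ≈ -0.8090 (local minimum); x = -1/4 + sqrt(5)/4 ≈ 0.3090 (local maximum)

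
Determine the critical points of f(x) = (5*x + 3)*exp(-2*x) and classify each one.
f'(x) = (-10*x - 1)*exp(-2*x)

Solve f'(x) = 0:
  f'(x) = (-10*x - 1)·exp(-2*x) and exp(-2*x) > 0 for every x, so f'(x) = 0 ⇔ -10*x - 1 = 0.
  -10*x - 1 = 0.
  ⇒ x = -1/10

f''(x) = 4*(5*x - 2)*exp(-2*x)
Second-derivative test at each critical point:
  f''(-1/10) = -12.2140 < 0 → local maximum

Critical points: x = -1/10 (local maximum)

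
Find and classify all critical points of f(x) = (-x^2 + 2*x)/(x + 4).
f'(x) = (-x^2 - 8*x + 8)/(x^2 + 8*x + 16)

Solve f'(x) = 0:
  f'(x) = -(x^2 + 8*x - 8)/(x + 4)^2; the denominator is positive wherever f is defined, so f'(x) = 0 ⇔ -x^2 - 8*x + 8 = 0.
  x^2 + 8*x - 8 = 0 has no rational roots; quadratic formula: x = (-8 ± √96)/2.
  ⇒ x = -2*sqrt(6) - 4 ≈ -8.8990, -4 + 2*sqrt(6) ≈ 0.8990

f''(x) = -48/(x^3 + 12*x^2 + 48*x + 64)
Second-derivative test at each critical point:
  f''(-8.8990) = 0.4082 > 0 → local minimum
  f''(0.8990) = -0.4082 < 0 → local maximum

Critical points: x = -2*sqrt(6) - 4 ≈ -8.8990 (local minimum); x = -4 + 2*sqrt(6) ≈ 0.8990 (local maximum)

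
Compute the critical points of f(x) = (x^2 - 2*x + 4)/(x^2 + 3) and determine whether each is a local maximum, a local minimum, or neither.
f'(x) = 2*(x^2 - x - 3)/(x^4 + 6*x^2 + 9)

Solve f'(x) = 0:
  f'(x) = 2*(x^2 - x - 3)/(x^2 + 3)^2; the denominator is positive wherever f is defined, so f'(x) = 0 ⇔ 2*x^2 - 2*x - 6 = 0.
  Factor: 2*x^2 - 2*x - 6 = 2*(x^2 - x - 3); x^2 - x - 3 = 0 has no rational roots; quadratic formula: x = (1 ± √13)/2.
  ⇒ x = 1/2 - sqrt(13)/2 ≈ -1.3028, 1/2 + sqrt(13)/2 ≈ 2.3028

f''(x) = 2*(-2*x^3 + 3*x^2 + 18*x - 3)/(x^6 + 9*x^4 + 27*x^2 + 27)
Second-derivative test at each critical point:
  f''(-1.3028) = -0.3268 < 0 → local maximum
  f''(2.3028) = 0.1046 > 0 → local minimum

Critical points: x = 1/2 - sqrt(13)/2 ≈ -1.3028 (local maximum); x = 1/2 + sqrt(13)/2 ≈ 2.3028 (local minimum)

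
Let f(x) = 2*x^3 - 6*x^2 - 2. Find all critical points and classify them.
f'(x) = 6*x*(x - 2)

Solve f'(x) = 0:
  Factor: 6*x^2 - 12*x = 6*x*(x - 2) = 0.
  ⇒ x = 0, 2

f''(x) = 12*x - 12
Second-derivative test at each critical point:
  f''(0) = -12 < 0 → local maximum
  f''(2) = 12 > 0 → local minimum

Critical points: x = 0 (local maximum); x = 2 (local minimum)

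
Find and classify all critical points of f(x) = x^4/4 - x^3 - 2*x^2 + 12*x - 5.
f'(x) = x^3 - 3*x^2 - 4*x + 12

Solve f'(x) = 0:
  Factor: x^3 - 3*x^2 - 4*x + 12 = (x - 3)*(x - 2)*(x + 2) = 0.
  ⇒ x = -2, 2, 3

f''(x) = 3*x^2 - 6*x - 4
Second-derivative test at each critical point:
  f''(-2) = 20 > 0 → local minimum
  f''(2) = -4 < 0 → local maximum
  f''(3) = 5 > 0 → local minimum

Critical points: x = -2 (local minimum); x = 2 (local maximum); x = 3 (local minimum)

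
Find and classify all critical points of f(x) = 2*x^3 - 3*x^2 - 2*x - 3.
f'(x) = 6*x^2 - 6*x - 2

Solve f'(x) = 0:
  Factor: 6*x^2 - 6*x - 2 = 2*(3*x^2 - 3*x - 1); 3*x^2 - 3*x - 1 = 0 has no rational roots; quadratic formula: x = (3 ± √21)/6.
  ⇒ x = 1/2 - sqrt(21)/6 ≈ -0.2638, 1/2 + sqrt(21)/6 ≈ 1.2638

f''(x) = 12*x - 6
Second-derivative test at each critical point:
  f''(-0.2638) = -9.1652 < 0 → local maximum
  f''(1.2638) = 9.1652 > 0 → local minimum

Critical points: x = 1/2 - sqrt(21)/6 ≈ -0.2638 (local maximum); x = 1/2 + sqrt(21)/6 ≈ 1.2638 (local minimum)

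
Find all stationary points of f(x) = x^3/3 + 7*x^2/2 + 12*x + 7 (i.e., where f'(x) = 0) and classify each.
f'(x) = x^2 + 7*x + 12

Solve f'(x) = 0:
  Factor: x^2 + 7*x + 12 = (x + 3)*(x + 4) = 0.
  ⇒ x = -4, -3

f''(x) = 2*x + 7
Second-derivative test at each critical point:
  f''(-4) = -1 < 0 → local maximum
  f''(-3) = 1 > 0 → local minimum

Critical points: x = -4 (local maximum); x = -3 (local minimum)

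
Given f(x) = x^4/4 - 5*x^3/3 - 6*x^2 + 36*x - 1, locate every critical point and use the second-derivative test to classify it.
f'(x) = x^3 - 5*x^2 - 12*x + 36

Solve f'(x) = 0:
  Factor: x^3 - 5*x^2 - 12*x + 36 = (x - 6)*(x - 2)*(x + 3) = 0.
  ⇒ x = -3, 2, 6

f''(x) = 3*x^2 - 10*x - 12
Second-derivative test at each critical point:
  f''(-3) = 45 > 0 → local minimum
  f''(2) = -20 < 0 → local maximum
  f''(6) = 36 > 0 → local minimum

Critical points: x = -3 (local minimum); x = 2 (local maximum); x = 6 (local minimum)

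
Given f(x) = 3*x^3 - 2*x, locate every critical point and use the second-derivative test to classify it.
f'(x) = 9*x^2 - 2

Solve f'(x) = 0:
  9*x^2 - 2 = 0 has no rational roots; quadratic formula: x = (0 ± √72)/18.
  ⇒ x = -sqrt(2)/3 ≈ -0.4714, sqrt(2)/3 ≈ 0.4714

f''(x) = 18*x
Second-derivative test at each critical point:
  f''(-0.4714) = -8.4853 < 0 → local maximum
  f''(0.4714) = 8.4853 > 0 → local minimum

Critical points: x = -sqrt(2)/3 ≈ -0.4714 (local maximum); x = sqrt(2)/3 ≈ 0.4714 (local minimum)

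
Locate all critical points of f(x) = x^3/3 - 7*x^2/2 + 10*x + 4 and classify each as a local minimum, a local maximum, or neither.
f'(x) = x^2 - 7*x + 10

Solve f'(x) = 0:
  Factor: x^2 - 7*x + 10 = (x - 5)*(x - 2) = 0.
  ⇒ x = 2, 5

f''(x) = 2*x - 7
Second-derivative test at each critical point:
  f''(2) = -3 < 0 → local maximum
  f''(5) = 3 > 0 → local minimum

Critical points: x = 2 (local maximum); x = 5 (local minimum)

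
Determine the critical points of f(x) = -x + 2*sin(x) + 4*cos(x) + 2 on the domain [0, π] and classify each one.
f'(x) = -4*sin(x) + 2*cos(x) - 1

Solve f'(x) = 0 on [0, π]:
  f'(x) = 0 ⇔ -4*sin(x) + 2*cos(x) = 1. Write the left side as R·cos(x + φ) with R = √(2² + 4²) = 2*sqrt(5), cos φ = sqrt(5)/5, sin φ = 2*sqrt(5)/5; then cos(x + φ) = sqrt(5)/10. Solve for x and keep the solutions lying in [0, π].
  ⇒ x = atan((-2 + sqrt(19))/(1 + 2*sqrt(19))) ≈ 0.2381

f''(x) = -2*sin(x) - 4*cos(x)
Second-derivative test at each critical point:
  f''(0.2381) = -4.3589 < 0 → local maximum

Critical points: x = atan((-2 + sqrt(19))/(1 + 2*sqrt(19))) ≈ 0.2381 (local maximum)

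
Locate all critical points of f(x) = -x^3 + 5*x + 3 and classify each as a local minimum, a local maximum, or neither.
f'(x) = 5 - 3*x^2

Solve f'(x) = 0:
  3*x^2 - 5 = 0 has no rational roots; quadratic formula: x = (0 ± √60)/6.
  ⇒ x = -sqrt(15)/3 ≈ -1.2910, sqrt(15)/3 ≈ 1.2910

f''(x) = -6*x
Second-derivative test at each critical point:
  f''(-1.2910) = 7.7460 > 0 → local minimum
  f''(1.2910) = -7.7460 < 0 → local maximum

Critical points: x = -sqrt(15)/3 ≈ -1.2910 (local minimum); x = sqrt(15)/3 ≈ 1.2910 (local maximum)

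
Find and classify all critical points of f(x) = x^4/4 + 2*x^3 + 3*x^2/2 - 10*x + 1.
f'(x) = x^3 + 6*x^2 + 3*x - 10

Solve f'(x) = 0:
  Factor: x^3 + 6*x^2 + 3*x - 10 = (x - 1)*(x + 2)*(x + 5) = 0.
  ⇒ x = -5, -2, 1

f''(x) = 3*x^2 + 12*x + 3
Second-derivative test at each critical point:
  f''(-5) = 18 > 0 → local minimum
  f''(-2) = -9 < 0 → local maximum
  f''(1) = 18 > 0 → local minimum

Critical points: x = -5 (local minimum); x = -2 (local maximum); x = 1 (local minimum)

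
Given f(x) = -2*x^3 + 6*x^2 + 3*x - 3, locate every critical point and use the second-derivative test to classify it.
f'(x) = -6*x^2 + 12*x + 3

Solve f'(x) = 0:
  Factor: -6*x^2 + 12*x + 3 = -3*(2*x^2 - 4*x - 1); 2*x^2 - 4*x - 1 = 0 has no rational roots; quadratic formula: x = (4 ± √24)/4.
  ⇒ x = 1 - sqrt(6)/2 ≈ -0.2247, 1 + sqrt(6)/2 ≈ 2.2247

f''(x) = 12 - 12*x
Second-derivative test at each critical point:
  f''(-0.2247) = 14.6969 > 0 → local minimum
  f''(2.2247) = -14.6969 < 0 → local maximum

Critical points: x = 1 - sqrt(6)/2 ≈ -0.2247 (local minimum); x = 1 + sqrt(6)/2 ≈ 2.2247 (local maximum)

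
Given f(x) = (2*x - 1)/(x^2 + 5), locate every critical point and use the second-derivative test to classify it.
f'(x) = 2*(-x^2 + x + 5)/(x^4 + 10*x^2 + 25)

Solve f'(x) = 0:
  f'(x) = -2*(x^2 - x - 5)/(x^2 + 5)^2; the denominator is positive wherever f is defined, so f'(x) = 0 ⇔ -2*x^2 + 2*x + 10 = 0.
  Factor: -2*x^2 + 2*x + 10 = -2*(x^2 - x - 5); x^2 - x - 5 = 0 has no rational roots; quadratic formula: x = (1 ± √21)/2.
  ⇒ x = 1/2 - sqrt(21)/2 ≈ -1.7913, 1/2 + sqrt(21)/2 ≈ 2.7913

f''(x) = 2*(4*x^2*(2*x - 1) + (1 - 6*x)*(x^2 + 5))/(x^2 + 5)^3
Second-derivative test at each critical point:
  f''(-1.7913) = 0.1360 > 0 → local minimum
  f''(2.7913) = -0.0560 < 0 → local maximum

Critical points: x = 1/2 - sqrt(21)/2 ≈ -1.7913 (local minimum); x = 1/2 + sqrt(21)/2 ≈ 2.7913 (local maximum)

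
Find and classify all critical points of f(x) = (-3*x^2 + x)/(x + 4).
f'(x) = (-3*x^2 - 24*x + 4)/(x^2 + 8*x + 16)

Solve f'(x) = 0:
  f'(x) = -(3*x^2 + 24*x - 4)/(x + 4)^2; the denominator is positive wherever f is defined, so f'(x) = 0 ⇔ -3*x^2 - 24*x + 4 = 0.
  3*x^2 + 24*x - 4 = 0 has no rational roots; quadratic formula: x = (-24 ± √624)/6.
  ⇒ x = -2*sqrt(39)/3 - 4 ≈ -8.1633, -4 + 2*sqrt(39)/3 ≈ 0.1633

f''(x) = -104/(x^3 + 12*x^2 + 48*x + 64)
Second-derivative test at each critical point:
  f''(-8.1633) = 1.4412 > 0 → local minimum
  f''(0.1633) = -1.4412 < 0 → local maximum

Critical points: x = -2*sqrt(39)/3 - 4 ≈ -8.1633 (local minimum); x = -4 + 2*sqrt(39)/3 ≈ 0.1633 (local maximum)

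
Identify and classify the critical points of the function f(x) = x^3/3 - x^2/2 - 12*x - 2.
f'(x) = x^2 - x - 12

Solve f'(x) = 0:
  Factor: x^2 - x - 12 = (x - 4)*(x + 3) = 0.
  ⇒ x = -3, 4

f''(x) = 2*x - 1
Second-derivative test at each critical point:
  f''(-3) = -7 < 0 → local maximum
  f''(4) = 7 > 0 → local minimum

Critical points: x = -3 (local maximum); x = 4 (local minimum)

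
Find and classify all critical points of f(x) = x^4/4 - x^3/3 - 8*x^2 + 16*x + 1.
f'(x) = x^3 - x^2 - 16*x + 16

Solve f'(x) = 0:
  Factor: x^3 - x^2 - 16*x + 16 = (x - 4)*(x - 1)*(x + 4) = 0.
  ⇒ x = -4, 1, 4

f''(x) = 3*x^2 - 2*x - 16
Second-derivative test at each critical point:
  f''(-4) = 40 > 0 → local minimum
  f''(1) = -15 < 0 → local maximum
  f''(4) = 24 > 0 → local minimum

Critical points: x = -4 (local minimum); x = 1 (local maximum); x = 4 (local minimum)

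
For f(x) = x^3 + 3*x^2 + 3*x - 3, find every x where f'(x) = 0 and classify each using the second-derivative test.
f'(x) = 3*x^2 + 6*x + 3

Solve f'(x) = 0:
  Factor: 3*x^2 + 6*x + 3 = 3*(x + 1)^2 = 0.
  ⇒ x = -1

f''(x) = 6*x + 6
Second-derivative test at each critical point:
  f''(-1) = 0, so the second-derivative test is inconclusive; use the first-derivative test: f'(-5/4) = 0.1875, f'(-3/4) = 0.1875 — f' is positive on both sides (no sign change) → neither a local maximum nor a local minimum

Critical points: x = -1 (neither)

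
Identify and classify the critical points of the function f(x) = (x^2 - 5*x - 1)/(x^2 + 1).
f'(x) = (5*x^2 + 4*x - 5)/(x^4 + 2*x^2 + 1)

Solve f'(x) = 0:
  f'(x) = (5*x^2 + 4*x - 5)/(x^2 + 1)^2; the denominator is positive wherever f is defined, so f'(x) = 0 ⇔ 5*x^2 + 4*x - 5 = 0.
  5*x^2 + 4*x - 5 = 0 has no rational roots; quadratic formula: x = (-4 ± √116)/10.
  ⇒ x = -sqrt(29)/5 - 2/5 ≈ -1.4770, -2/5 + sqrt(29)/5 ≈ 0.6770

f''(x) = 2*(-5*x^3 - 6*x^2 + 15*x + 2)/(x^6 + 3*x^4 + 3*x^2 + 1)
Second-derivative test at each critical point:
  f''(-1.4770) = -1.0640 < 0 → local maximum
  f''(0.6770) = 5.0640 > 0 → local minimum

Critical points: x = -sqrt(29)/5 - 2/5 ≈ -1.4770 (local maximum); x = -2/5 + sqrt(29)/5 ≈ 0.6770 (local minimum)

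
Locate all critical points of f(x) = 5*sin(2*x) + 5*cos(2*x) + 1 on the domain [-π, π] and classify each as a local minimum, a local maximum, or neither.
f'(x) = 10*sqrt(2)*cos(2*x + pi/4)

Solve f'(x) = 0 on [-π, π]:
  f'(x) = 0 ⇔ 5*cos(2*x) = 5*sin(2*x) ⇔ tan(2*x) = 1, i.e. 2*x = arctan(1) + nπ; keep the solutions lying in [-π, π].
  ⇒ x = -7*pi/8 ≈ -2.7489, -3*pi/8 ≈ -1.1781, pi/8 ≈ 0.3927, 5*pi/8 ≈ 1.9635

f''(x) = -20*sqrt(2)*sin(2*x + pi/4)
Second-derivative test at each critical point:
  f''(-2.7489) = -28.2843 < 0 → local maximum
  f''(-1.1781) = 28.2843 > 0 → local minimum
  f''(0.3927) = -28.2843 < 0 → local maximum
  f''(1.9635) = 28.2843 > 0 → local minimum

Critical points: x = -7*pi/8 ≈ -2.7489 (local maximum); x = -3*pi/8 ≈ -1.1781 (local minimum); x = pi/8 ≈ 0.3927 (local maximum); x = 5*pi/8 ≈ 1.9635 (local minimum)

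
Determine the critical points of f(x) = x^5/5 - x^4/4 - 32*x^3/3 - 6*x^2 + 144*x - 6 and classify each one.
f'(x) = x^4 - x^3 - 32*x^2 - 12*x + 144

Solve f'(x) = 0:
  Factor: x^4 - x^3 - 32*x^2 - 12*x + 144 = (x - 6)*(x - 2)*(x + 3)*(x + 4) = 0.
  ⇒ x = -4, -3, 2, 6

f''(x) = 4*x^3 - 3*x^2 - 64*x - 12
Second-derivative test at each critical point:
  f''(-4) = -60 < 0 → local maximum
  f''(-3) = 45 > 0 → local minimum
  f''(2) = -120 < 0 → local maximum
  f''(6) = 360 > 0 → local minimum

Critical points: x = -4 (local maximum); x = -3 (local minimum); x = 2 (local maximum); x = 6 (local minimum)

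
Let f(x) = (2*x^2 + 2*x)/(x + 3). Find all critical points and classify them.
f'(x) = 2*(x^2 + 6*x + 3)/(x^2 + 6*x + 9)

Solve f'(x) = 0:
  f'(x) = 2*(x^2 + 6*x + 3)/(x + 3)^2; the denominator is positive wherever f is defined, so f'(x) = 0 ⇔ 2*x^2 + 12*x + 6 = 0.
  Factor: 2*x^2 + 12*x + 6 = 2*(x^2 + 6*x + 3); x^2 + 6*x + 3 = 0 has no rational roots; quadratic formula: x = (-6 ± √24)/2.
  ⇒ x = -3 - sqrt(6) ≈ -5.4495, -3 + sqrt(6) ≈ -0.5505

f''(x) = 24/(x^3 + 9*x^2 + 27*x + 27)
Second-derivative test at each critical point:
  f''(-5.4495) = -1.6330 < 0 → local maximum
  f''(-0.5505) = 1.6330 > 0 → local minimum

Critical points: x = -3 - sqrt(6) ≈ -5.4495 (local maximum); x = -3 + sqrt(6) ≈ -0.5505 (local minimum)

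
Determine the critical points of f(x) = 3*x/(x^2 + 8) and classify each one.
f'(x) = 3*(8 - x^2)/(x^4 + 16*x^2 + 64)

Solve f'(x) = 0:
  f'(x) = -3*(x^2 - 8)/(x^2 + 8)^2; the denominator is positive wherever f is defined, so f'(x) = 0 ⇔ 24 - 3*x^2 = 0.
  Factor: 24 - 3*x^2 = -3*(x^2 - 8); x^2 - 8 = 0 has no rational roots; quadratic formula: x = (0 ± √32)/2.
  ⇒ x = -2*sqrt(2) ≈ -2.8284, 2*sqrt(2) ≈ 2.8284

f''(x) = 6*x*(x^2 - 24)/(x^2 + 8)^3
Second-derivative test at each critical point:
  f''(-2.8284) = 0.0663 > 0 → local minimum
  f''(2.8284) = -0.0663 < 0 → local maximum

Critical points: x = -2*sqrt(2) ≈ -2.8284 (local minimum); x = 2*sqrt(2) ≈ 2.8284 (local maximum)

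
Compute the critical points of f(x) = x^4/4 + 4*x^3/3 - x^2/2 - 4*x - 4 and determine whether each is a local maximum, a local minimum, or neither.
f'(x) = x^3 + 4*x^2 - x - 4

Solve f'(x) = 0:
  Factor: x^3 + 4*x^2 - x - 4 = (x - 1)*(x + 1)*(x + 4) = 0.
  ⇒ x = -4, -1, 1

f''(x) = 3*x^2 + 8*x - 1
Second-derivative test at each critical point:
  f''(-4) = 15 > 0 → local minimum
  f''(-1) = -6 < 0 → local maximum
  f''(1) = 10 > 0 → local minimum

Critical points: x = -4 (local minimum); x = -1 (local maximum); x = 1 (local minimum)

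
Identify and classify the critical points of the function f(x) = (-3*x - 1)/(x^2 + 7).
f'(x) = (3*x^2 + 2*x - 21)/(x^4 + 14*x^2 + 49)

Solve f'(x) = 0:
  f'(x) = (x + 3)*(3*x - 7)/(x^2 + 7)^2; the denominator is positive wherever f is defined, so f'(x) = 0 ⇔ 3*x^2 + 2*x - 21 = 0.
  Factor: 3*x^2 + 2*x - 21 = (x + 3)*(3*x - 7) = 0.
  ⇒ x = -3, 7/3

f''(x) = 2*(-4*x^2*(3*x + 1) + (9*x + 1)*(x^2 + 7))/(x^2 + 7)^3
Second-derivative test at each critical point:
  f''(-3) = -1/16 < 0 → local maximum
  f''(7/3) = 81/784 > 0 → local minimum

Critical points: x = -3 (local maximum); x = 7/3 (local minimum)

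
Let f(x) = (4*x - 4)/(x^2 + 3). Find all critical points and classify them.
f'(x) = 4*(x^2 - 2*x*(x - 1) + 3)/(x^2 + 3)^2

Solve f'(x) = 0:
  f'(x) = -4*(x - 3)*(x + 1)/(x^2 + 3)^2; the denominator is positive wherever f is defined, so f'(x) = 0 ⇔ -4*x^2 + 8*x + 12 = 0.
  Factor: -4*x^2 + 8*x + 12 = -4*(x - 3)*(x + 1) = 0.
  ⇒ x = -1, 3

f''(x) = 8*(4*x^2*(x - 1) + (1 - 3*x)*(x^2 + 3))/(x^2 + 3)^3
Second-derivative test at each critical point:
  f''(-1) = 1 > 0 → local minimum
  f''(3) = -1/9 < 0 → local maximum

Critical points: x = -1 (local minimum); x = 3 (local maximum)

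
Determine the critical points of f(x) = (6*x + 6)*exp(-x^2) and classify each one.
f'(x) = 6*(-2*x*(x + 1) + 1)*exp(-x^2)

Solve f'(x) = 0:
  f'(x) = (-12*x^2 - 12*x + 6)·exp(-x^2) and exp(-x^2) > 0 for every x, so f'(x) = 0 ⇔ -12*x^2 - 12*x + 6 = 0.
  Factor: -12*x^2 - 12*x + 6 = -6*(2*x^2 + 2*x - 1); 2*x^2 + 2*x - 1 = 0 has no rational roots; quadratic formula: x = (-2 ± √12)/4.
  ⇒ x = -sqrt(3)/2 - 1/2 ≈ -1.3660, -1/2 + sqrt(3)/2 ≈ 0.3660

f''(x) = 12*(2*x^2*(x + 1) - 3*x - 1)*exp(-x^2)
Second-derivative test at each critical point:
  f''(-1.3660) = 3.2162 > 0 → local minimum
  f''(0.3660) = -18.1785 < 0 → local maximum

Critical points: x = -sqrt(3)/2 - 1/2 ≈ -1.3660 (local minimum); x = -1/2 + sqrt(3)/2 ≈ 0.3660 (local maximum)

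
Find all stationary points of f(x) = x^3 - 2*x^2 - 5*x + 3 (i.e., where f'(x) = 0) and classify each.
f'(x) = 3*x^2 - 4*x - 5

Solve f'(x) = 0:
  3*x^2 - 4*x - 5 = 0 has no rational roots; quadratic formula: x = (4 ± √76)/6.
  ⇒ x = 2/3 - sqrt(19)/3 ≈ -0.7863, 2/3 + sqrt(19)/3 ≈ 2.1196

f''(x) = 6*x - 4
Second-derivative test at each critical point:
  f''(-0.7863) = -8.7178 < 0 → local maximum
  f''(2.1196) = 8.7178 > 0 → local minimum

Critical points: x = 2/3 - sqrt(19)/3 ≈ -0.7863 (local maximum); x = 2/3 + sqrt(19)/3 ≈ 2.1196 (local minimum)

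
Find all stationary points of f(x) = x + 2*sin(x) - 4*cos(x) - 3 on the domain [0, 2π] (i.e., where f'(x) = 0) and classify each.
f'(x) = 4*sin(x) + 2*cos(x) + 1

Solve f'(x) = 0 on [0, 2π]:
  f'(x) = 0 ⇔ 4*sin(x) + 2*cos(x) = -1. Write the left side as R·cos(x + φ) with R = √(2² + (-4)²) = 2*sqrt(5), cos φ = sqrt(5)/5, sin φ = -2*sqrt(5)/5; then cos(x + φ) = -sqrt(5)/10. Solve for x and keep the solutions lying in [0, 2π].
  ⇒ x = atan((-2 + sqrt(19))/(-2*sqrt(19) - 1)) + pi ≈ 2.9035, atan((-sqrt(19) - 2)/(-1 + 2*sqrt(19))) + 2*pi ≈ 5.5940

f''(x) = -2*sin(x) + 4*cos(x)
Second-derivative test at each critical point:
  f''(2.9035) = -4.3589 < 0 → local maximum
  f''(5.5940) = 4.3589 > 0 → local minimum

Critical points: x = atan((-2 + sqrt(19))/(-2*sqrt(19) - 1)) + pi ≈ 2.9035 (local maximum); x = atan((-sqrt(19) - 2)/(-1 + 2*sqrt(19))) + 2*pi ≈ 5.5940 (local minimum)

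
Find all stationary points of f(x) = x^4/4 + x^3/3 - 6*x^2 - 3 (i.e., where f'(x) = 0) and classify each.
f'(x) = x*(x^2 + x - 12)

Solve f'(x) = 0:
  Factor: x^3 + x^2 - 12*x = x*(x - 3)*(x + 4) = 0.
  ⇒ x = -4, 0, 3

f''(x) = 3*x^2 + 2*x - 12
Second-derivative test at each critical point:
  f''(-4) = 28 > 0 → local minimum
  f''(0) = -12 < 0 → local maximum
  f''(3) = 21 > 0 → local minimum

Critical points: x = -4 (local minimum); x = 0 (local maximum); x = 3 (local minimum)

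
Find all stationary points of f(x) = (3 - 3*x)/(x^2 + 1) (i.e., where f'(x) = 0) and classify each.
f'(x) = 3*(-x^2 + 2*x*(x - 1) - 1)/(x^2 + 1)^2

Solve f'(x) = 0:
  f'(x) = 3*(x^2 - 2*x - 1)/(x^2 + 1)^2; the denominator is positive wherever f is defined, so f'(x) = 0 ⇔ 3*x^2 - 6*x - 3 = 0.
  Factor: 3*x^2 - 6*x - 3 = 3*(x^2 - 2*x - 1); x^2 - 2*x - 1 = 0 has no rational roots; quadratic formula: x = (2 ± √8)/2.
  ⇒ x = 1 - sqrt(2) ≈ -0.4142, 1 + sqrt(2) ≈ 2.4142

f''(x) = 6*(4*x^2*(1 - x) + (3*x - 1)*(x^2 + 1))/(x^2 + 1)^3
Second-derivative test at each critical point:
  f''(-0.4142) = -6.1820 < 0 → local maximum
  f''(2.4142) = 0.1820 > 0 → local minimum

Critical points: x = 1 - sqrt(2) ≈ -0.4142 (local maximum); x = 1 + sqrt(2) ≈ 2.4142 (local minimum)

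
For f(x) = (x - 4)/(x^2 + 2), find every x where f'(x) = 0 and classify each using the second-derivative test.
f'(x) = (x^2 - 2*x*(x - 4) + 2)/(x^2 + 2)^2

Solve f'(x) = 0:
  f'(x) = -(x^2 - 8*x - 2)/(x^2 + 2)^2; the denominator is positive wherever f is defined, so f'(x) = 0 ⇔ -x^2 + 8*x + 2 = 0.
  x^2 - 8*x - 2 = 0 has no rational roots; quadratic formula: x = (8 ± √72)/2.
  ⇒ x = 4 - 3*sqrt(2) ≈ -0.2426, 4 + 3*sqrt(2) ≈ 8.2426

f''(x) = 2*(4*x^2*(x - 4) + (4 - 3*x)*(x^2 + 2))/(x^2 + 2)^3
Second-derivative test at each critical point:
  f''(-0.2426) = 2.0017 > 0 → local minimum
  f''(8.2426) = -0.0017 < 0 → local maximum

Critical points: x = 4 - 3*sqrt(2) ≈ -0.2426 (local minimum); x = 4 + 3*sqrt(2) ≈ 8.2426 (local maximum)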